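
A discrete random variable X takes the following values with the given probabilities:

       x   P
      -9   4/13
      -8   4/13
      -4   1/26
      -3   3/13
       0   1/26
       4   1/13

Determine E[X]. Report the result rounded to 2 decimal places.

E[X] = (4/13)·(-9) + (4/13)·(-8) + (1/26)·(-4) + (3/13)·(-3) + (1/26)·0 + (1/13)·4
     = -75/13 ≈ -5.77

-5.77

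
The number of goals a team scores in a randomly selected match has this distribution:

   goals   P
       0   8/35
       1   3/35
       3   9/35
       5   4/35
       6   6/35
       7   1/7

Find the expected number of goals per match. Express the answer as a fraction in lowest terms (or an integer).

121/35

E[X] = (8/35)·0 + (3/35)·1 + (9/35)·3 + (4/35)·5 + (6/35)·6 + (1/7)·7
     = 121/35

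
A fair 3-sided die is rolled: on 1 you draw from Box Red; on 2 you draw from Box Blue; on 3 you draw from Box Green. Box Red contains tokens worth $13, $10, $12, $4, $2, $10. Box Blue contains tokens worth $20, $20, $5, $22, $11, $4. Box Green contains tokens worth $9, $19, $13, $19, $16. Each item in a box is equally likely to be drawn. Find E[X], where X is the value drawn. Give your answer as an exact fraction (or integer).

E[X | Box Red] = (13 + 10 + 12 + 4 + 2 + 10)/6 = 17/2
E[X | Box Blue] = (20 + 20 + 5 + 22 + 11 + 4)/6 = 41/3
E[X | Box Green] = (9 + 19 + 13 + 19 + 16)/5 = 76/5
E[X] = (1/3)·17/2 + (1/3)·41/3 + (1/3)·76/5 = 1121/90

1121/90 dollars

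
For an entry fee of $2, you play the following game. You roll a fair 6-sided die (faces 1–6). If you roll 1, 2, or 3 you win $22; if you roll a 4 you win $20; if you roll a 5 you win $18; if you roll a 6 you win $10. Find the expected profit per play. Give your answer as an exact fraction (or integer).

$17

E[payout] = (1/6)·10 + (1/6)·18 + (1/6)·20 + (1/2)·22 = 19
Expected profit = 19 − 2 = 17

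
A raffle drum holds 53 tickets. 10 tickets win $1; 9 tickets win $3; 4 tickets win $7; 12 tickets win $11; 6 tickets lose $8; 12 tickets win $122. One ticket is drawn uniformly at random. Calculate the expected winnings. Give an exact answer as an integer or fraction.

E[payout] = (10/53)·1 + (9/53)·3 + (4/53)·7 + (12/53)·11 + (6/53)·(-8) + (12/53)·122 = 1613/53

1613/53 dollars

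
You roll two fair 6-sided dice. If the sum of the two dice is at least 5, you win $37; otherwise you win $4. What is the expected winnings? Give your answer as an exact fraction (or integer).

E[payout] = (1/6)·4 + (5/6)·37 = 63/2

63/2 dollars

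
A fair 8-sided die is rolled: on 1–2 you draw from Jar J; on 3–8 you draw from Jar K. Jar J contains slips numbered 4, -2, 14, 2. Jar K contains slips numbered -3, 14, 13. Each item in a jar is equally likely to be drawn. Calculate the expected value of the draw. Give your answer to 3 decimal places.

E[X | Jar J] = (4 − 2 + 14 + 2)/4 = 9/2
E[X | Jar K] = (-3 + 14 + 13)/3 = 8
E[X] = (1/4)·9/2 + (3/4)·8 = 57/8 ≈ 7.125

7.125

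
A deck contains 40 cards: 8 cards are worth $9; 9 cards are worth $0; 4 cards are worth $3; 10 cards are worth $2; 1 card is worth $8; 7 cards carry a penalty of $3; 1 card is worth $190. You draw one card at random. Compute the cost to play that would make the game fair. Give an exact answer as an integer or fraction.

E[payout] = (8/40)·9 + (9/40)·0 + (4/40)·3 + (10/40)·2 + (1/40)·8 + (7/40)·(-3) + (1/40)·190 = 281/40
Fair fee = E[payout] = 281/40

281/40 dollars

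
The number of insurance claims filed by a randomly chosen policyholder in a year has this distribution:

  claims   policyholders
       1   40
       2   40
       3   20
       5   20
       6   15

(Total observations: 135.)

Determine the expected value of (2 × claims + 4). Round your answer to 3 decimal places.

Total = 135, so P(claims=1) = 40/135, etc.
E[2x+4] = (8/27)·6 + (8/27)·8 + (4/27)·10 + (4/27)·14 + (1/9)·16
     = 256/27 ≈ 9.481

9.481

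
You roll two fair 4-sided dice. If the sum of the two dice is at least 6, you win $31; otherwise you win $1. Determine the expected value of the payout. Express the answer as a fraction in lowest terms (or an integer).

E[payout] = (5/8)·1 + (3/8)·31 = 49/4

49/4 dollars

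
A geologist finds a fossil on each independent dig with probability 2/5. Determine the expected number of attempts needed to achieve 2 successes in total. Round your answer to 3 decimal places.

By linearity (sum of 2 independent geometric waits), E[trials] = 2/p = 2/(2/5) = 5.
≈ 5.000

5.000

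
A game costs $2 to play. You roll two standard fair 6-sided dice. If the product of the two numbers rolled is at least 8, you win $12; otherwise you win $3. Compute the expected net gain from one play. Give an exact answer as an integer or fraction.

13/2 dollars

E[payout] = (7/18)·3 + (11/18)·12 = 17/2
Expected profit = 17/2 − 2 = 13/2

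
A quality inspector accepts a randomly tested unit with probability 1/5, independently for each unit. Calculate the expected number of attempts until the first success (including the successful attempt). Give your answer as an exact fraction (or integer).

For a geometric distribution, E[trials] = 1/p = 1/(1/5) = 5.

5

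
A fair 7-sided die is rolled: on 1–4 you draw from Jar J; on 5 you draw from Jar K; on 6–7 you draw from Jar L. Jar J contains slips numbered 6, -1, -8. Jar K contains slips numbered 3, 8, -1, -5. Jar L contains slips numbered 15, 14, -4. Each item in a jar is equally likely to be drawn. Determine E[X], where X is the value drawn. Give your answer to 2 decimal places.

1.99

E[X | Jar J] = (6 − 1 − 8)/3 = -1
E[X | Jar K] = (3 + 8 − 1 − 5)/4 = 5/4
E[X | Jar L] = (15 + 14 − 4)/3 = 25/3
E[X] = (4/7)·(-1) + (1/7)·5/4 + (2/7)·25/3 = 167/84 ≈ 1.99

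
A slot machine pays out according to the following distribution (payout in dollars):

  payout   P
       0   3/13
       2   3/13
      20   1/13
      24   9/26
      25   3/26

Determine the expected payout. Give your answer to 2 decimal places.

$13.19

E[X] = (3/13)·0 + (3/13)·2 + (1/13)·20 + (9/26)·24 + (3/26)·25
     = 343/26 ≈ 13.19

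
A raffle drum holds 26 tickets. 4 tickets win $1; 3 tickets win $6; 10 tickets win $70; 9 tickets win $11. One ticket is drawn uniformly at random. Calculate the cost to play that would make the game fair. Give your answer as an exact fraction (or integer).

E[payout] = (4/26)·1 + (3/26)·6 + (10/26)·70 + (9/26)·11 = 821/26
Fair fee = E[payout] = 821/26

821/26 dollars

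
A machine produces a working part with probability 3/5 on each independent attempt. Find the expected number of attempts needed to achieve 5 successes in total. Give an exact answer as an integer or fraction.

By linearity (sum of 5 independent geometric waits), E[trials] = 5/p = 5/(3/5) = 25/3.

25/3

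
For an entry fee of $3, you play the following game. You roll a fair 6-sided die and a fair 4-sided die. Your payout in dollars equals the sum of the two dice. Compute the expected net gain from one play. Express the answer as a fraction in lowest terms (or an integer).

$3

Distribution of the sum of the two dice: 2 w.p. 1/24, 3 w.p. 1/12, 4 w.p. 1/8, 5 w.p. 1/6, 6 w.p. 1/6, 7 w.p. 1/6, …
E[payout] = (1/24)·2 + (1/12)·3 + (1/8)·4 + (1/6)·5 + (1/6)·6 + (1/6)·7 + (1/8)·8 + (1/12)·9 + (1/24)·10 = 6
Expected profit = 6 − 3 = 3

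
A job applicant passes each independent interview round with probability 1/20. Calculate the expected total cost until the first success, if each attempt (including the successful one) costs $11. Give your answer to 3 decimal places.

$220.000

E[#attempts] = 1/p = 20; E[cost] = 11·20 = 220.
≈ 220.000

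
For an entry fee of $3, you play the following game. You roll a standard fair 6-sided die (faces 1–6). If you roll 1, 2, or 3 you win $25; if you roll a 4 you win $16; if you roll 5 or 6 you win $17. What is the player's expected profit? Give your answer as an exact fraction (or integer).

107/6 dollars

E[payout] = (1/6)·16 + (1/3)·17 + (1/2)·25 = 125/6
Expected profit = 125/6 − 3 = 107/6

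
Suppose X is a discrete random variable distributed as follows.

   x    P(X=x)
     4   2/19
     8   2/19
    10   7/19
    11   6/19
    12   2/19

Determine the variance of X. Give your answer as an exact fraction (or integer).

E[X] = (2/19)·4 + (2/19)·8 + (7/19)·10 + (6/19)·11 + (2/19)·12 = 184/19
E[X²] = (2/19)·16 + (2/19)·64 + (7/19)·100 + (6/19)·121 + (2/19)·144 = 1874/19
Var(X) = 1874/19 − (184/19)² = 1750/361

1750/361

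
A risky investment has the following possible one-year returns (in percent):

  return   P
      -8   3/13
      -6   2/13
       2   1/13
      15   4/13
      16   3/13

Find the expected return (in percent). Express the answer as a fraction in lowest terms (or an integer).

74/13

E[X] = (3/13)·(-8) + (2/13)·(-6) + (1/13)·2 + (4/13)·15 + (3/13)·16
     = 74/13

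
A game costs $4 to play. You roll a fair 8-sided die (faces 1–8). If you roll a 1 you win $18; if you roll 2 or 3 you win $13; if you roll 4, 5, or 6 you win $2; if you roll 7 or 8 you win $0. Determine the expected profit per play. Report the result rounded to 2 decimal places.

E[payout] = (1/4)·0 + (3/8)·2 + (1/4)·13 + (1/8)·18 = 25/4
Expected profit = 25/4 − 4 = 9/4 ≈ $2.25

$2.25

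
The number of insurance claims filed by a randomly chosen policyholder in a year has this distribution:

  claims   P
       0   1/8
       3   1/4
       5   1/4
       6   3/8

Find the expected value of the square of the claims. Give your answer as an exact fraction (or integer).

E[X²] = (1/8)·0 + (1/4)·9 + (1/4)·25 + (3/8)·36
     = 22

22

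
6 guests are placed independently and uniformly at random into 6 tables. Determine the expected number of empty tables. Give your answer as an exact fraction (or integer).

15625/7776

Let Xⱼ=1 if table j is empty. P(Xⱼ=1) = ((6-1)/6)^6 = 15625/46656.
By linearity, E[#empty] = 6·15625/46656 = 15625/7776.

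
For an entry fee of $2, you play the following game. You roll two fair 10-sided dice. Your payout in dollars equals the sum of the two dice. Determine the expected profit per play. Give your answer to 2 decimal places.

$9.00

Distribution of the sum of the two dice: 2 w.p. 1/100, 3 w.p. 1/50, 4 w.p. 3/100, 5 w.p. 1/25, 6 w.p. 1/20, 7 w.p. 3/50, …
E[payout] = (1/100)·2 + (1/50)·3 + (3/100)·4 + (1/25)·5 + (1/20)·6 + (3/50)·7 + (7/100)·8 + (2/25)·9 + (9/100)·10 + (1/10)·11 + (9/100)·12 + (2/25)·13 + (7/100)·14 + (3/50)·15 + (1/20)·16 + (1/25)·17 + (3/100)·18 + (1/50)·19 + (1/100)·20 = 11
Expected profit = 11 − 2 = 9 ≈ $9.00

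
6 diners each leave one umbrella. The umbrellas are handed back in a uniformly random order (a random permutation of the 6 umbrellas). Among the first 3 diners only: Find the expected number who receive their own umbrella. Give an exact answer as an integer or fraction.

Let Xᵢ = 1 if person i gets their own umbrella. For each i, P(Xᵢ=1) = 1/6.
By linearity of expectation, E[X₁+…+X_3] = 3·(1/6) = 1/2.

1/2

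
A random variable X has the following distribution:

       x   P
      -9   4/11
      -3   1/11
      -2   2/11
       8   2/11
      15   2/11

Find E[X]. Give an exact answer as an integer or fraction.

3/11

E[X] = (4/11)·(-9) + (1/11)·(-3) + (2/11)·(-2) + (2/11)·8 + (2/11)·15
     = 3/11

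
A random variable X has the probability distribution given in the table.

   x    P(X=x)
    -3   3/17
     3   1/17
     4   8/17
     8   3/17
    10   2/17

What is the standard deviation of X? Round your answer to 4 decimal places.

3.9687

E[X] = 70/17, E[X²] = 556/17
Var(X) = E[X²] − (E[X])² = 556/17 − 4900/289 = 4552/289
SD(X) = √(4552/289) ≈ 3.9687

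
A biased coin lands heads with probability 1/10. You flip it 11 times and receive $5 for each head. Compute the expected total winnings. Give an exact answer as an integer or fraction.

11/2 dollars

E[#heads] = 11·1/10 = 11/10 (linearity over flips).
E[winnings] = 5·11/10 = 11/2.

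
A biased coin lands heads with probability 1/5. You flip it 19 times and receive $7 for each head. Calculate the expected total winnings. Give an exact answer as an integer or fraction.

133/5 dollars

E[#heads] = 19·1/5 = 19/5 (linearity over flips).
E[winnings] = 7·19/5 = 133/5.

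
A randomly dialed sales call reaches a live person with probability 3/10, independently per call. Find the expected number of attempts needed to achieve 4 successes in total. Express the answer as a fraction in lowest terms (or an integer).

40/3

By linearity (sum of 4 independent geometric waits), E[trials] = 4/p = 4/(3/10) = 40/3.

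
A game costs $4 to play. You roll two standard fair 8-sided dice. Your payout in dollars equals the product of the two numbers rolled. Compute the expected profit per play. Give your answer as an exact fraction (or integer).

65/4 dollars

Distribution of the product of the two numbers rolled: 1 w.p. 1/64, 2 w.p. 1/32, 3 w.p. 1/32, 4 w.p. 3/64, 5 w.p. 1/32, 6 w.p. 1/16, …
E[payout] = (1/64)·1 + (1/32)·2 + (1/32)·3 + (3/64)·4 + (1/32)·5 + (1/16)·6 + (1/32)·7 + (1/16)·8 + (1/64)·9 + (1/32)·10 + (1/16)·12 + (1/32)·14 + (1/32)·15 + (3/64)·16 + (1/32)·18 + (1/32)·20 + (1/32)·21 + (1/16)·24 + (1/64)·25 + (1/32)·28 + (1/32)·30 + (1/32)·32 + (1/32)·35 + (1/64)·36 + (1/32)·40 + (1/32)·42 + (1/32)·48 + (1/64)·49 + (1/32)·56 + (1/64)·64 = 81/4
Expected profit = 81/4 − 4 = 65/4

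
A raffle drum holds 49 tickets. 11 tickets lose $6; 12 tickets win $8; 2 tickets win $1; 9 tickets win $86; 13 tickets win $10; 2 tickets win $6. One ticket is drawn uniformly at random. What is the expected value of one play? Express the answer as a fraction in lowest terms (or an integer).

E[payout] = (11/49)·(-6) + (12/49)·8 + (2/49)·1 + (9/49)·86 + (13/49)·10 + (2/49)·6 = 948/49

948/49 dollars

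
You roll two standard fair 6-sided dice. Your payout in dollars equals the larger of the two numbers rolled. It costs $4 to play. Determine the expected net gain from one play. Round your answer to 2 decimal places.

Distribution of the larger of the two numbers rolled: 1 w.p. 1/36, 2 w.p. 1/12, 3 w.p. 5/36, 4 w.p. 7/36, 5 w.p. 1/4, 6 w.p. 11/36
E[payout] = (1/36)·1 + (1/12)·2 + (5/36)·3 + (7/36)·4 + (1/4)·5 + (11/36)·6 = 161/36
Expected profit = 161/36 − 4 = 17/36 ≈ $0.47

$0.47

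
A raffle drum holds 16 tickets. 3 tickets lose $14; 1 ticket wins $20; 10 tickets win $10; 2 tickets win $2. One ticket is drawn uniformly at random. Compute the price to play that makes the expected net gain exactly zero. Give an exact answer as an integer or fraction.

E[payout] = (3/16)·(-14) + (1/16)·20 + (10/16)·10 + (2/16)·2 = 41/8
Fair fee = E[payout] = 41/8

41/8 dollars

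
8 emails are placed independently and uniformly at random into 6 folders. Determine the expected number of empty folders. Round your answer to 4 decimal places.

1.3954

Let Xⱼ=1 if folder j is empty. P(Xⱼ=1) = ((6-1)/6)^8 = 390625/1679616.
By linearity, E[#empty] = 6·390625/1679616 = 390625/279936.
≈ 1.3954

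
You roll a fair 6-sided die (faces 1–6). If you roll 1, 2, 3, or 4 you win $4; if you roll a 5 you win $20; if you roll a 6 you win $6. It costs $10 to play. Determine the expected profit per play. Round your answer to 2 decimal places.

-$3.00

E[payout] = (2/3)·4 + (1/6)·6 + (1/6)·20 = 7
Expected profit = 7 − 10 = -3 ≈ -$3.00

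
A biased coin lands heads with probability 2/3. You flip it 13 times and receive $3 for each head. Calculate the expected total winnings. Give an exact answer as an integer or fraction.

$26

E[#heads] = 13·2/3 = 26/3 (linearity over flips).
E[winnings] = 3·26/3 = 26.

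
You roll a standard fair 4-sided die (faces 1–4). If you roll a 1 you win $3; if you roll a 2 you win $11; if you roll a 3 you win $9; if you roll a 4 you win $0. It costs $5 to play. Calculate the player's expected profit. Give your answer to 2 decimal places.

$0.75

E[payout] = (1/4)·0 + (1/4)·3 + (1/4)·9 + (1/4)·11 = 23/4
Expected profit = 23/4 − 5 = 3/4 ≈ $0.75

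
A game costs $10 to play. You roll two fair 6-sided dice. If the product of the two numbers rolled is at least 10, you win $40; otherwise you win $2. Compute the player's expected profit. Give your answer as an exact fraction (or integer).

217/18 dollars

E[payout] = (17/36)·2 + (19/36)·40 = 397/18
Expected profit = 397/18 − 10 = 217/18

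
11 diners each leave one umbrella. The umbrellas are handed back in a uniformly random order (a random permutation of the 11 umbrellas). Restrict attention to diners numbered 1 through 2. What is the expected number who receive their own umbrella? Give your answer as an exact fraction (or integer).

2/11

Let Xᵢ = 1 if person i gets their own umbrella. For each i, P(Xᵢ=1) = 1/11.
By linearity of expectation, E[X₁+…+X_2] = 2·(1/11) = 2/11.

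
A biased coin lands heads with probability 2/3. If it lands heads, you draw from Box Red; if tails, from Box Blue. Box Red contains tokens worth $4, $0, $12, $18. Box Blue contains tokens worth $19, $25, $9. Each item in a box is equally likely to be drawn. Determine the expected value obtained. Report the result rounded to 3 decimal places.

$11.556

E[X | Box Red] = (4 + 0 + 12 + 18)/4 = 17/2
E[X | Box Blue] = (19 + 25 + 9)/3 = 53/3
E[X] = (2/3)·17/2 + (1/3)·53/3 = 104/9 ≈ 11.556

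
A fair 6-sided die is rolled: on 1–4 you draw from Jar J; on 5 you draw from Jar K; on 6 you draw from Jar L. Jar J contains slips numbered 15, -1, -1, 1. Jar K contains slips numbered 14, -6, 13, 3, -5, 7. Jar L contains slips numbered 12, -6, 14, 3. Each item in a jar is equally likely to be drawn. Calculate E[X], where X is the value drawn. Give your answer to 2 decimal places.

4.01

E[X | Jar J] = (15 − 1 − 1 + 1)/4 = 7/2
E[X | Jar K] = (14 − 6 + 13 + 3 − 5 + 7)/6 = 13/3
E[X | Jar L] = (12 − 6 + 14 + 3)/4 = 23/4
E[X] = (2/3)·7/2 + (1/6)·13/3 + (1/6)·23/4 = 289/72 ≈ 4.01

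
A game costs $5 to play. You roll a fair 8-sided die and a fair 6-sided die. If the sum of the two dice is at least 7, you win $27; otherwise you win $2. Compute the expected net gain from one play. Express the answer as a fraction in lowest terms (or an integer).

E[payout] = (5/16)·2 + (11/16)·27 = 307/16
Expected profit = 307/16 − 5 = 227/16

227/16 dollars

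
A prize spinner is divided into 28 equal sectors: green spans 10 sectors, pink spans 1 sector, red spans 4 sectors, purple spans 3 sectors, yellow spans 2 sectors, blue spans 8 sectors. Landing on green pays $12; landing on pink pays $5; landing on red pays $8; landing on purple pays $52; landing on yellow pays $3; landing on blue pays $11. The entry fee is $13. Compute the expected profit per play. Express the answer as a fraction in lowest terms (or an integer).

43/28 dollars

E[payout] = (10/28)·12 + (1/28)·5 + (4/28)·8 + (3/28)·52 + (2/28)·3 + (8/28)·11 = 407/28
Expected profit = 407/28 − 13 = 43/28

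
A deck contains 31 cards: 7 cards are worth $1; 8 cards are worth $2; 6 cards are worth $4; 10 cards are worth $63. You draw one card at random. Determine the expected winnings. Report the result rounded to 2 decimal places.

$21.84

E[payout] = (7/31)·1 + (8/31)·2 + (6/31)·4 + (10/31)·63 = 677/31
≈ $21.84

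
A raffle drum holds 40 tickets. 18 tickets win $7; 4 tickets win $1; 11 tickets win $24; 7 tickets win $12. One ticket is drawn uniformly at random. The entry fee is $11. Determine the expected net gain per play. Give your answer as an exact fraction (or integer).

E[payout] = (18/40)·7 + (4/40)·1 + (11/40)·24 + (7/40)·12 = 239/20
Expected profit = 239/20 − 11 = 19/20

19/20 dollars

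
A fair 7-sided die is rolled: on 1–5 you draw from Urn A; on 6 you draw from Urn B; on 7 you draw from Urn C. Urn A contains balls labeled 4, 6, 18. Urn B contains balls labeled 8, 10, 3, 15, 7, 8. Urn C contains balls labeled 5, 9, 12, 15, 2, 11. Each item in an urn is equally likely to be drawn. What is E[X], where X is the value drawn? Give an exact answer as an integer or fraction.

55/6

E[X | Urn A] = (4 + 6 + 18)/3 = 28/3
E[X | Urn B] = (8 + 10 + 3 + 15 + 7 + 8)/6 = 17/2
E[X | Urn C] = (5 + 9 + 12 + 15 + 2 + 11)/6 = 9
E[X] = (5/7)·28/3 + (1/7)·17/2 + (1/7)·9 = 55/6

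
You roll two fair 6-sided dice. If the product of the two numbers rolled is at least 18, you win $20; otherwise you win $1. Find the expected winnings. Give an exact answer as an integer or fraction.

E[payout] = (13/18)·1 + (5/18)·20 = 113/18

113/18 dollars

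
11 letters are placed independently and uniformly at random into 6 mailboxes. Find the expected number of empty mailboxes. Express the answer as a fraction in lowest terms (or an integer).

48828125/60466176

Let Xⱼ=1 if mailbox j is empty. P(Xⱼ=1) = ((6-1)/6)^11 = 48828125/362797056.
By linearity, E[#empty] = 6·48828125/362797056 = 48828125/60466176.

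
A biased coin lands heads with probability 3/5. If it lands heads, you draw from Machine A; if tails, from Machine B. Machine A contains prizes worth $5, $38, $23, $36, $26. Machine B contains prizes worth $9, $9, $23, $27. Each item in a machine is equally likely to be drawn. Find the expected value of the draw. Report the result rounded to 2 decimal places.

E[X | Machine A] = (5 + 38 + 23 + 36 + 26)/5 = 128/5
E[X | Machine B] = (9 + 9 + 23 + 27)/4 = 17
E[X] = (3/5)·128/5 + (2/5)·17 = 554/25 ≈ 22.16

$22.16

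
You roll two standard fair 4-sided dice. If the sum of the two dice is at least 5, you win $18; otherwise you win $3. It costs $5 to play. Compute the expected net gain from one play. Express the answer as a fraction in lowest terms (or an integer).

59/8 dollars

E[payout] = (3/8)·3 + (5/8)·18 = 99/8
Expected profit = 99/8 − 5 = 59/8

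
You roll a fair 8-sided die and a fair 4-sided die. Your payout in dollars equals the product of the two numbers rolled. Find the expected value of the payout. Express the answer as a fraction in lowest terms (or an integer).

45/4 dollars

Distribution of the product of the two numbers rolled: 1 w.p. 1/32, 2 w.p. 1/16, 3 w.p. 1/16, 4 w.p. 3/32, 5 w.p. 1/32, 6 w.p. 3/32, …
E[payout] = (1/32)·1 + (1/16)·2 + (1/16)·3 + (3/32)·4 + (1/32)·5 + (3/32)·6 + (1/32)·7 + (3/32)·8 + (1/32)·9 + (1/32)·10 + (3/32)·12 + (1/32)·14 + (1/32)·15 + (1/16)·16 + (1/32)·18 + (1/32)·20 + (1/32)·21 + (1/16)·24 + (1/32)·28 + (1/32)·32 = 45/4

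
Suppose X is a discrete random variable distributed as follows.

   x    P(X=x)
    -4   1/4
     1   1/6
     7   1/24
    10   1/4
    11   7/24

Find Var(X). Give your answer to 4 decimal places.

E[X] = (1/4)·(-4) + (1/6)·1 + (1/24)·7 + (1/4)·10 + (7/24)·11 = 31/6
E[X²] = (1/4)·16 + (1/6)·1 + (1/24)·49 + (1/4)·100 + (7/24)·121 = 133/2
Var(X) = 133/2 − (31/6)² = 1433/36 ≈ 39.8056

39.8056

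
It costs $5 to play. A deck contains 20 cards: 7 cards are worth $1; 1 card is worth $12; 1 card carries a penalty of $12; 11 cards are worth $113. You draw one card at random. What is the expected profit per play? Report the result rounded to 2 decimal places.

E[payout] = (7/20)·1 + (1/20)·12 + (1/20)·(-12) + (11/20)·113 = 125/2
Expected profit = 125/2 − 5 = 115/2 ≈ $57.50

$57.50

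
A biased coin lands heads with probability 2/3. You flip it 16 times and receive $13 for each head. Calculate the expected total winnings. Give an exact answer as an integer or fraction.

E[#heads] = 16·2/3 = 32/3 (linearity over flips).
E[winnings] = 13·32/3 = 416/3.

416/3 dollars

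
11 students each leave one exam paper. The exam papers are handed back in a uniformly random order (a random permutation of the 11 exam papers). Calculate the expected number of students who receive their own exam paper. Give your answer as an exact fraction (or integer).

1

Let Xᵢ = 1 if person i gets their own exam paper. For each i, P(Xᵢ=1) = 1/11.
By linearity of expectation, E[X₁+…+X_11] = 11·(1/11) = 1.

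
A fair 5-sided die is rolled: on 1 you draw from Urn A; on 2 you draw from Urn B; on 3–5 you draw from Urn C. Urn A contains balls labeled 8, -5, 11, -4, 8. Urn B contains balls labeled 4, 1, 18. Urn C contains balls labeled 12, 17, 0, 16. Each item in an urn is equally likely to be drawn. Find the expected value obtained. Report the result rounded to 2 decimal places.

9.00

E[X | Urn A] = (8 − 5 + 11 − 4 + 8)/5 = 18/5
E[X | Urn B] = (4 + 1 + 18)/3 = 23/3
E[X | Urn C] = (12 + 17 + 0 + 16)/4 = 45/4
E[X] = (1/5)·18/5 + (1/5)·23/3 + (3/5)·45/4 = 2701/300 ≈ 9.00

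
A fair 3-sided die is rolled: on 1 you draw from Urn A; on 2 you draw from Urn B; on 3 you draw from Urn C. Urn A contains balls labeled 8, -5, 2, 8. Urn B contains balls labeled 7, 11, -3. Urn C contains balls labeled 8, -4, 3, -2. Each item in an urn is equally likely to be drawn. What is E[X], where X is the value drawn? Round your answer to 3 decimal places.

E[X | Urn A] = (8 − 5 + 2 + 8)/4 = 13/4
E[X | Urn B] = (7 + 11 − 3)/3 = 5
E[X | Urn C] = (8 − 4 + 3 − 2)/4 = 5/4
E[X] = (1/3)·13/4 + (1/3)·5 + (1/3)·5/4 = 19/6 ≈ 3.167

3.167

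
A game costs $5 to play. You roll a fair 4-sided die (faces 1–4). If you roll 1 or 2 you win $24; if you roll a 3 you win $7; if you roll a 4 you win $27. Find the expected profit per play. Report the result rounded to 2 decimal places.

E[payout] = (1/4)·7 + (1/2)·24 + (1/4)·27 = 41/2
Expected profit = 41/2 − 5 = 31/2 ≈ $15.50

$15.50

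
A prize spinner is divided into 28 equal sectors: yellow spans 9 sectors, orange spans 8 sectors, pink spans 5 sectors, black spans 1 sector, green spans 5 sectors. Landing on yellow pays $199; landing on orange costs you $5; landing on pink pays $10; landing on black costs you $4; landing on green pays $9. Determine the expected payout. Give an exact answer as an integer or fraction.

921/14 dollars

E[payout] = (9/28)·199 + (8/28)·(-5) + (5/28)·10 + (1/28)·(-4) + (5/28)·9 = 921/14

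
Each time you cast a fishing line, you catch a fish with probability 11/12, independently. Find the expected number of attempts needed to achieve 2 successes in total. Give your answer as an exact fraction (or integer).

24/11

By linearity (sum of 2 independent geometric waits), E[trials] = 2/p = 2/(11/12) = 24/11.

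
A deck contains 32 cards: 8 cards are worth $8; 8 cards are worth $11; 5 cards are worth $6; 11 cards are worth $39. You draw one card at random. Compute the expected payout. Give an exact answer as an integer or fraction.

E[payout] = (8/32)·8 + (8/32)·11 + (5/32)·6 + (11/32)·39 = 611/32

611/32 dollars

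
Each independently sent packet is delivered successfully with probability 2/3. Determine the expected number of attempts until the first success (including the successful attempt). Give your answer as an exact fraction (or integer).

3/2

For a geometric distribution, E[trials] = 1/p = 1/(2/3) = 3/2.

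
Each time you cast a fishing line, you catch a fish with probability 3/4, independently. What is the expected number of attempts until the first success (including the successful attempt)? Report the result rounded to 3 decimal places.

1.333

For a geometric distribution, E[trials] = 1/p = 1/(3/4) = 4/3.
≈ 1.333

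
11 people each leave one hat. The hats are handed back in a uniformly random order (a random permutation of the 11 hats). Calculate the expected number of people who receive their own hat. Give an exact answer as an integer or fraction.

Let Xᵢ = 1 if person i gets their own hat. For each i, P(Xᵢ=1) = 1/11.
By linearity of expectation, E[X₁+…+X_11] = 11·(1/11) = 1.

1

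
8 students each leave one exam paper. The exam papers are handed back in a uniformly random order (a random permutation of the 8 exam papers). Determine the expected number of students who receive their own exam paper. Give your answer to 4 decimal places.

Let Xᵢ = 1 if person i gets their own exam paper. For each i, P(Xᵢ=1) = 1/8.
By linearity of expectation, E[X₁+…+X_8] = 8·(1/8) = 1.
≈ 1.0000

1.0000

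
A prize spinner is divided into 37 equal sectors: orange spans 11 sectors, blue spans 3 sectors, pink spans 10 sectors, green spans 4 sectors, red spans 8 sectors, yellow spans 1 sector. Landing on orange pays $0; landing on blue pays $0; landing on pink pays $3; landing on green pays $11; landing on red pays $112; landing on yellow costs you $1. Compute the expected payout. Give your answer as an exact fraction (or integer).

E[payout] = (11/37)·0 + (3/37)·0 + (10/37)·3 + (4/37)·11 + (8/37)·112 + (1/37)·(-1) = 969/37

969/37 dollars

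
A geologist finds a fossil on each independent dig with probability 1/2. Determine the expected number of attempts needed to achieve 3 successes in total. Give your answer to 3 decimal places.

6.000

By linearity (sum of 3 independent geometric waits), E[trials] = 3/p = 3/(1/2) = 6.
≈ 6.000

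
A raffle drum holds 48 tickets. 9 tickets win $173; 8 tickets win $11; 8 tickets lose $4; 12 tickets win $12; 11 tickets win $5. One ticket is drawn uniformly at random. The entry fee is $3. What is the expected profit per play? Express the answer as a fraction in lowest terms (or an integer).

E[payout] = (9/48)·173 + (8/48)·11 + (8/48)·(-4) + (12/48)·12 + (11/48)·5 = 151/4
Expected profit = 151/4 − 3 = 139/4

139/4 dollars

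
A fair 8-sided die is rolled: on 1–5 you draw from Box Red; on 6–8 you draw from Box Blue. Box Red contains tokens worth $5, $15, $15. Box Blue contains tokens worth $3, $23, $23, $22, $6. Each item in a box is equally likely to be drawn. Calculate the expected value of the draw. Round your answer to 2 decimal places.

$13.07

E[X | Box Red] = (5 + 15 + 15)/3 = 35/3
E[X | Box Blue] = (3 + 23 + 23 + 22 + 6)/5 = 77/5
E[X] = (5/8)·35/3 + (3/8)·77/5 = 196/15 ≈ 13.07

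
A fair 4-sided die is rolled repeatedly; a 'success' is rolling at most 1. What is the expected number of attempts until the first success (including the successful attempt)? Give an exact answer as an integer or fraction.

For a geometric distribution, E[trials] = 1/p = 1/(1/4) = 4.

4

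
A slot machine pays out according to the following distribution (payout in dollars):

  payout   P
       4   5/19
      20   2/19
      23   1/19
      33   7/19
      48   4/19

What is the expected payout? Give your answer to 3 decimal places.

$26.632

E[X] = (5/19)·4 + (2/19)·20 + (1/19)·23 + (7/19)·33 + (4/19)·48
     = 506/19 ≈ 26.632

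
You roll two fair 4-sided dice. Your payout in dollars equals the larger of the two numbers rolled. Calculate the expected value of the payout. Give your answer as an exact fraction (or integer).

25/8 dollars

Distribution of the larger of the two numbers rolled: 1 w.p. 1/16, 2 w.p. 3/16, 3 w.p. 5/16, 4 w.p. 7/16
E[payout] = (1/16)·1 + (3/16)·2 + (5/16)·3 + (7/16)·4 = 25/8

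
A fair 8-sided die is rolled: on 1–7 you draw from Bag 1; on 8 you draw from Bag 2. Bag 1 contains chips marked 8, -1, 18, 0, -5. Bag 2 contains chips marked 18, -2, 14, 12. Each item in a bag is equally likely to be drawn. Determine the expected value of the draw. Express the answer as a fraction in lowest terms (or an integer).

E[X | Bag 1] = (8 − 1 + 18 + 0 − 5)/5 = 4
E[X | Bag 2] = (18 − 2 + 14 + 12)/4 = 21/2
E[X] = (7/8)·4 + (1/8)·21/2 = 77/16

77/16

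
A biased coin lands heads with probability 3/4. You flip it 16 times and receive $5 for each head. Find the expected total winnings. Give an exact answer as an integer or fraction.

E[#heads] = 16·3/4 = 12 (linearity over flips).
E[winnings] = 5·12 = 60.

$60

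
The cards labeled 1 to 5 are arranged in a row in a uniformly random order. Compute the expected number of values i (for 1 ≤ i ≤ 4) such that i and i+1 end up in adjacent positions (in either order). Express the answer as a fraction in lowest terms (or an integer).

8/5

For each i ∈ {1,…,4}, let Xᵢ = 1 if i and i+1 are adjacent. P(Xᵢ=1) = 2·(5−1)!/5! = 2/5.
By linearity, E[ΣXᵢ] = (4)·(2/5) = 8/5.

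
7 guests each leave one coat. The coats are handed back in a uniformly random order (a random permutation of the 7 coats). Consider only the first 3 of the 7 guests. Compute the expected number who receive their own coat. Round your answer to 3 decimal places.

Let Xᵢ = 1 if person i gets their own coat. For each i, P(Xᵢ=1) = 1/7.
By linearity of expectation, E[X₁+…+X_3] = 3·(1/7) = 3/7.
≈ 0.429

0.429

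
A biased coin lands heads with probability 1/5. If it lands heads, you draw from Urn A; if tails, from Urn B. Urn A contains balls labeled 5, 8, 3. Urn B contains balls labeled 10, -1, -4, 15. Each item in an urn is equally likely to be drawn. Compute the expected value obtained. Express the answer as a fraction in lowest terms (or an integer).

76/15

E[X | Urn A] = (5 + 8 + 3)/3 = 16/3
E[X | Urn B] = (10 − 1 − 4 + 15)/4 = 5
E[X] = (1/5)·16/3 + (4/5)·5 = 76/15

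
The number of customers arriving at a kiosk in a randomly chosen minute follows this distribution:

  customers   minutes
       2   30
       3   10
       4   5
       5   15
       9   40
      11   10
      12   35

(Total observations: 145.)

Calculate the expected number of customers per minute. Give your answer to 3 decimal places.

Total = 145, so P(customers=2) = 30/145, etc.
E[X] = (6/29)·2 + (2/29)·3 + (1/29)·4 + (3/29)·5 + (8/29)·9 + (2/29)·11 + (7/29)·12
     = 215/29 ≈ 7.414

7.414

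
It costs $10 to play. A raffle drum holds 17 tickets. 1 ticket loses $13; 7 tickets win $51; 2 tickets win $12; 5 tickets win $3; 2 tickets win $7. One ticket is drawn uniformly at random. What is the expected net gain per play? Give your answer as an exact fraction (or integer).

E[payout] = (1/17)·(-13) + (7/17)·51 + (2/17)·12 + (5/17)·3 + (2/17)·7 = 397/17
Expected profit = 397/17 − 10 = 227/17

227/17 dollars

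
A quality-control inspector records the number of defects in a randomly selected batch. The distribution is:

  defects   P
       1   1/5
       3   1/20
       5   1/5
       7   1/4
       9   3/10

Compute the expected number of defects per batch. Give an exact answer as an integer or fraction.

29/5

E[X] = (1/5)·1 + (1/20)·3 + (1/5)·5 + (1/4)·7 + (3/10)·9
     = 29/5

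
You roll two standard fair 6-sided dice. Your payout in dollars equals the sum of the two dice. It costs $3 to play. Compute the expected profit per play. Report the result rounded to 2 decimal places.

$4.00

Distribution of the sum of the two dice: 2 w.p. 1/36, 3 w.p. 1/18, 4 w.p. 1/12, 5 w.p. 1/9, 6 w.p. 5/36, 7 w.p. 1/6, …
E[payout] = (1/36)·2 + (1/18)·3 + (1/12)·4 + (1/9)·5 + (5/36)·6 + (1/6)·7 + (5/36)·8 + (1/9)·9 + (1/12)·10 + (1/18)·11 + (1/36)·12 = 7
Expected profit = 7 − 3 = 4 ≈ $4.00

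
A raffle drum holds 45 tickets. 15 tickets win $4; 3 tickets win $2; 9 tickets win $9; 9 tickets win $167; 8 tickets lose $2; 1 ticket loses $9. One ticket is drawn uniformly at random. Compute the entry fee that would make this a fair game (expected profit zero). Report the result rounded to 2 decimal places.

E[payout] = (15/45)·4 + (3/45)·2 + (9/45)·9 + (9/45)·167 + (8/45)·(-2) + (1/45)·(-9) = 325/9
Fair fee = E[payout] = 325/9 ≈ $36.11

$36.11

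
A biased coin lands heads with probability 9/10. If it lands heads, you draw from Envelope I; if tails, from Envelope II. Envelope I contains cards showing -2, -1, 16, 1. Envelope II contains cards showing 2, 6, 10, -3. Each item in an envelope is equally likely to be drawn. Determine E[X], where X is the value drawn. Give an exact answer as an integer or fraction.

E[X | Envelope I] = (-2 − 1 + 16 + 1)/4 = 7/2
E[X | Envelope II] = (2 + 6 + 10 − 3)/4 = 15/4
E[X] = (9/10)·7/2 + (1/10)·15/4 = 141/40

141/40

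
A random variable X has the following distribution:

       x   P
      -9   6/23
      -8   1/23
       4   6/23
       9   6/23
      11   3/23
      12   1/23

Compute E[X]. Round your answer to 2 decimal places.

E[X] = (6/23)·(-9) + (1/23)·(-8) + (6/23)·4 + (6/23)·9 + (3/23)·11 + (1/23)·12
     = 61/23 ≈ 2.65

2.65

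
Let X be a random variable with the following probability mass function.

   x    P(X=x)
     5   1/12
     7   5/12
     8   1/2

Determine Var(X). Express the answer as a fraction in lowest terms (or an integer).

E[X] = (1/12)·5 + (5/12)·7 + (1/2)·8 = 22/3
E[X²] = (1/12)·25 + (5/12)·49 + (1/2)·64 = 109/2
Var(X) = 109/2 − (22/3)² = 13/18

13/18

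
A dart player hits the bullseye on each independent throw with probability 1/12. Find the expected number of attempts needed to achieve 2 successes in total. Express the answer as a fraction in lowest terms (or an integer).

By linearity (sum of 2 independent geometric waits), E[trials] = 2/p = 2/(1/12) = 24.

24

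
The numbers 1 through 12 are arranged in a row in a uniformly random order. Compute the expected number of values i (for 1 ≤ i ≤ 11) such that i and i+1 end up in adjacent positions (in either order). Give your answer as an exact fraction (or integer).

For each i ∈ {1,…,11}, let Xᵢ = 1 if i and i+1 are adjacent. P(Xᵢ=1) = 2·(12−1)!/12! = 2/12.
By linearity, E[ΣXᵢ] = (11)·(2/12) = 11/6.

11/6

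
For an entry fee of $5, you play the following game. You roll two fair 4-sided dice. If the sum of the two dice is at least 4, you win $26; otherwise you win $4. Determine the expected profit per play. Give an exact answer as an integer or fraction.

135/8 dollars

E[payout] = (3/16)·4 + (13/16)·26 = 175/8
Expected profit = 175/8 − 5 = 135/8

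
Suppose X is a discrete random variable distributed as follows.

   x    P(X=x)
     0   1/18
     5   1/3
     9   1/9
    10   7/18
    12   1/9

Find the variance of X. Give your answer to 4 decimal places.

9.9877

E[X] = (1/18)·0 + (1/3)·5 + (1/9)·9 + (7/18)·10 + (1/9)·12 = 71/9
E[X²] = (1/18)·0 + (1/3)·25 + (1/9)·81 + (7/18)·100 + (1/9)·144 = 650/9
Var(X) = 650/9 − (71/9)² = 809/81 ≈ 9.9877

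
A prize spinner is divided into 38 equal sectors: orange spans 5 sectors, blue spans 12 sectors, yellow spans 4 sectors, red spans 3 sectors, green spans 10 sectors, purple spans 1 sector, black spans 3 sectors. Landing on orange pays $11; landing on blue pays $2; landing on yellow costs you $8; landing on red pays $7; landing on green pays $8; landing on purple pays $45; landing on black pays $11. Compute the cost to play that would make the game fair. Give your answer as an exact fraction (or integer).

E[payout] = (5/38)·11 + (12/38)·2 + (4/38)·(-8) + (3/38)·7 + (10/38)·8 + (1/38)·45 + (3/38)·11 = 113/19
Fair fee = E[payout] = 113/19

113/19 dollars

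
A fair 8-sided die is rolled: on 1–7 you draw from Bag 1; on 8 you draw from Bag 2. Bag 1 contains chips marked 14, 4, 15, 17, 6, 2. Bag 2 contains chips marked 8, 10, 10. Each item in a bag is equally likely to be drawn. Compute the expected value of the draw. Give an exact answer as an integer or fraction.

77/8

E[X | Bag 1] = (14 + 4 + 15 + 17 + 6 + 2)/6 = 29/3
E[X | Bag 2] = (8 + 10 + 10)/3 = 28/3
E[X] = (7/8)·29/3 + (1/8)·28/3 = 77/8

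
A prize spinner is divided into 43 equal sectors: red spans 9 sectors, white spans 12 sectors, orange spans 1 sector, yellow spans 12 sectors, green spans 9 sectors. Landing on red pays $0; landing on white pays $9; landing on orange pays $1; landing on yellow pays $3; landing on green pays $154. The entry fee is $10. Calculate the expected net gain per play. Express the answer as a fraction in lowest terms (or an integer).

E[payout] = (9/43)·0 + (12/43)·9 + (1/43)·1 + (12/43)·3 + (9/43)·154 = 1531/43
Expected profit = 1531/43 − 10 = 1101/43

1101/43 dollars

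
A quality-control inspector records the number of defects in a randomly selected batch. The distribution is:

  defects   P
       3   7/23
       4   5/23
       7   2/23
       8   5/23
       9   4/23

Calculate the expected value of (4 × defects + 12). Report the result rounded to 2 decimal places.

34.78

E[4x+12] = (7/23)·24 + (5/23)·28 + (2/23)·40 + (5/23)·44 + (4/23)·48
     = 800/23 ≈ 34.78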